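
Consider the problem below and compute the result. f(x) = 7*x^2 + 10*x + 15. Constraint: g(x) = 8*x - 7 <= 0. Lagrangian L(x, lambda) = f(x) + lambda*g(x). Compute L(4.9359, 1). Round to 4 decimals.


Step 1: Evaluate f(x).
f(4.9359) = 7*4.9359^2 + 10*4.9359 + 15 = 234.9008
Step 2: Evaluate g(x).
g(4.9359) = 8*4.9359 - 7 = 32.4872
Step 3: Compute Lagrangian.
L = 234.9008 + 1*32.4872 = 267.388


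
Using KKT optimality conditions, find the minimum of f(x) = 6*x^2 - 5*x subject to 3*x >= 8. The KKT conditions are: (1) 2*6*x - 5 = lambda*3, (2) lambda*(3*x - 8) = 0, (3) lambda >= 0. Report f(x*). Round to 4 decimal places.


Step 1: Try lambda = 0 (constraint inactive).
x_unc = 5/(2*6) = 0.4167
Check: 3*0.4167 = 1.2501 < 8 -- violated!
Step 2: Constraint must be active: 3*x = 8
x* = 8/3 = 2.6667 (rounded; the exact value 8/3 is used below)
lambda = (2*6*(8/3) - 5)/3 = 9.0
Step 3: Compute optimal value.
f(x*) = 6*(8/3)^2 - 5*(8/3) = 29.3333


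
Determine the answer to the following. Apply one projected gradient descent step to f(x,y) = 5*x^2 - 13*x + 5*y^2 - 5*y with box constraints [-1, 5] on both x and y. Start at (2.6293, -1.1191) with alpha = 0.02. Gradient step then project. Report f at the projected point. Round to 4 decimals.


Step 1: Compute gradient at (2.6293, -1.1191).
grad_x = 2*5*2.6293 - 13 = 13.293
grad_y = 2*5*-1.1191 - 5 = -16.191
Step 2: Gradient step.
x_raw = 2.6293 - 0.02*13.293 = 2.3634
y_raw = -1.1191 - 0.02*-16.191 = -0.7953
Step 3: Project onto [-1, 5].
x_proj = clip(2.3634) = 2.3634
y_proj = clip(-0.7953) = -0.7953
Step 4: Evaluate f.
f(2.3634, -0.7953) = 4.3433


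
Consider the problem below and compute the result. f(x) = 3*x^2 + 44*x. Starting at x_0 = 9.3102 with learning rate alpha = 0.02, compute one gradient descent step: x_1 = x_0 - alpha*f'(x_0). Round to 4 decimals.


We compute the gradient at x_0 and apply the update.
f'(x) = 6*x + 44
f'(9.3102) = 6*9.3102 + 44 = 99.8612
x_1 = 9.3102 - 0.02*99.8612 = 7.313


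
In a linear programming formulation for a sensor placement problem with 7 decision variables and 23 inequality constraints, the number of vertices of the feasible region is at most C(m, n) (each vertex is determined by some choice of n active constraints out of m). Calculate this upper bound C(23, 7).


Each vertex corresponds to some choice of n active constraints out of m, so the number of vertices is at most C(m, n) = m! / (n!(m-n)!).
m = 23, n = 7
Numerator: 23 * 22 * 21 * 20 * 19 * 18 * 17
Denominator: 7! = 5040
C(23, 7) = 245157


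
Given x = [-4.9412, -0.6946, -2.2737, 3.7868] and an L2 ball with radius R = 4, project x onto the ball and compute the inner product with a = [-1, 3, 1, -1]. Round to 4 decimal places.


Step 1: Compute ||x|| (intermediates to 6 decimals).
||x|| = sqrt((-4.9412)^2 + (-0.6946)^2 + (-2.2737)^2 + 3.7868^2) = 6.663895
Step 2: Project.
Since ||x|| > R, scale = R/||x|| = 4/6.663895 = 0.60025, proj(x) = scale * x
proj(x) = [-2.965955, -0.416934, -1.364788, 2.273027]
Step 3: Dot product.
a^T * proj(x) = -1*(-2.965955) + 3*(-0.416934) + 1*(-1.364788) - 1*2.273027 = -1.9227


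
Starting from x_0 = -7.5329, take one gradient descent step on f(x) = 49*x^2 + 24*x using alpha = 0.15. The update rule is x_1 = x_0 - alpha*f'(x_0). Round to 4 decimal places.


We compute the gradient at x_0 and apply the update.
f'(x) = 98*x + 24
f'(-7.5329) = 98*-7.5329 + 24 = -714.2242
x_1 = -7.5329 - 0.15*-714.2242 = 99.6007


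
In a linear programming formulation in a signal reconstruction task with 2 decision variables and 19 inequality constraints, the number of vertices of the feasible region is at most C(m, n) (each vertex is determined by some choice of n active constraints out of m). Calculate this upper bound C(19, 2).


Each vertex corresponds to some choice of n active constraints out of m, so the number of vertices is at most C(m, n) = m! / (n!(m-n)!).
m = 19, n = 2
Numerator: 19 * 18
Denominator: 2! = 2
C(19, 2) = 171


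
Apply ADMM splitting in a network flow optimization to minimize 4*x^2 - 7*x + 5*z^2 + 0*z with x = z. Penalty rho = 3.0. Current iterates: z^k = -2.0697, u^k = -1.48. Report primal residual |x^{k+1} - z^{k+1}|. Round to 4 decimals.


ADMM iteration with rho = 3.0, z^k = -2.0697, u^k = -1.48
Step 1: x-update.
Minimize 4*x^2 - 7*x + (3.0/2)*(x + 2.0697 - 1.48)^2
FOC: (2*4 + 3.0)*x = 7 + 3.0*(-2.0697 + 1.48)
x^{k+1} = 0.4755
Step 2: z-update.
Minimize 5*z^2 + 0*z + (3.0/2)*(0.4755 - z - 1.48)^2
FOC: (2*5 + 3.0)*z = 0 + 3.0*(0.4755 - 1.48)
z^{k+1} = -0.2318
Step 3: u-update.
u^{k+1} = -1.48 + 0.4755 + 0.2318 = -0.7727
Step 4: Primal residual = |0.4755 + 0.2318| = 0.7073


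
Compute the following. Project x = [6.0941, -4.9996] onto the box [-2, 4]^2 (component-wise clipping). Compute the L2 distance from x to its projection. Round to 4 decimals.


Project each component onto [-2, 4].
clip(6.0941) = 4.0, clip(-4.9996) = -2.0
Projection = [4.0, -2.0]
Squared diffs: [4.3853, 8.9976]
Distance = sqrt(13.3829) = 3.6583


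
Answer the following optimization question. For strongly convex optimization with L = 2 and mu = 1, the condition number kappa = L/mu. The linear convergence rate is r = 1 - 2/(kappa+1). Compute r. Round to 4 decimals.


Step 1: Compute the condition number.
kappa = L/mu = 2/1 = 2.0
Step 2: Compute the convergence rate.
r = 1 - 2/(kappa + 1) = 1 - 2*mu/(L + mu) = (L - mu)/(L + mu) = 1/3 = 0.3333


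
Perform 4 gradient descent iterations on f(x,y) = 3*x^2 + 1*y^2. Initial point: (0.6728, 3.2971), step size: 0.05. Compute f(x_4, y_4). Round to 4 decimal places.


Gradient descent on f(x,y) = 3*x^2 + 1*y^2.
Starting point: (0.6728, 3.2971), alpha = 0.05
Step 1: grad_x = 2*3*0.6728 = 4.0368, grad_y = 2*1*3.2971 = 6.5942
  x_1 = 0.6728 - 0.05*4.0368 = 0.471
  y_1 = 3.2971 - 0.05*6.5942 = 2.9674
Step 2: grad_x = 2*3*0.471 = 2.8258, grad_y = 2*1*2.9674 = 5.9348
  x_2 = 0.471 - 0.05*2.8258 = 0.3297
  y_2 = 2.9674 - 0.05*5.9348 = 2.6707
Step 3: grad_x = 2*3*0.3297 = 1.978, grad_y = 2*1*2.6707 = 5.3413
  x_3 = 0.3297 - 0.05*1.978 = 0.2308
  y_3 = 2.6707 - 0.05*5.3413 = 2.4036
Step 4: grad_x = 2*3*0.2308 = 1.3846, grad_y = 2*1*2.4036 = 4.8072
  x_4 = 0.2308 - 0.05*1.3846 = 0.1615
  y_4 = 2.4036 - 0.05*4.8072 = 2.1632
f(0.1615, 2.1632) = 3*0.1615^2 + 1*2.1632^2 = 4.7578


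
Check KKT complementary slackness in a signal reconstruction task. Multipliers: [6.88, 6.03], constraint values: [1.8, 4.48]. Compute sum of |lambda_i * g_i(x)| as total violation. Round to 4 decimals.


KKT complementary slackness check:
lambda_1 * g_1 = 6.88 * 1.8 = 12.384
lambda_2 * g_2 = 6.03 * 4.48 = 27.0144
Total violation = 12.384 + 27.0144 = 39.3984


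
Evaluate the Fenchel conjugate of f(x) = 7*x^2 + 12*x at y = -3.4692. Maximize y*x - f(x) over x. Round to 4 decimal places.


f*(y) = sup_x {y*x - a*x^2 - b*x} = sup_x {(y-b)*x - a*x^2}
FOC: (y - b) - 2a*x = 0 => x* = (y - b)/(2a)
x* = (-3.4692 - 12)/(2*7) = -1.1049
f*(-3.4692) = (y-b)^2/(4a) = (-3.4692 - 12)^2/(4*7)
= 239.2961/28 = 8.5463


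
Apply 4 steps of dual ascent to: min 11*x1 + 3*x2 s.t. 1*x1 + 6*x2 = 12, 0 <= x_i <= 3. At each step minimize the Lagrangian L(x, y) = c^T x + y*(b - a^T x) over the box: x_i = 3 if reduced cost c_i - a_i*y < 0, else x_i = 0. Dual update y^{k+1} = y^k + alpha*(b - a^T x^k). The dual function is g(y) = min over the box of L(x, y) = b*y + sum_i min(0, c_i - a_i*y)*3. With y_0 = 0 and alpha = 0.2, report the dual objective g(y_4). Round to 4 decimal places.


Dual ascent for LP: min 11*x1 + 3*x2, 1*x1 + 6*x2 = 12, 0 <= x_i <= 3
Step 1: y^k = 0.0, reduced costs: (11.0, 3.0)
  x^k = (0.0, 0.0), subgradient = b - a^T x = 12.0
  y^{k+1} = 0.0 + 0.2*12.0 = 2.4
Step 2: y^k = 2.4, reduced costs: (8.6, -11.4)
  x^k = (0.0, 3.0), subgradient = b - a^T x = -6.0
  y^{k+1} = 2.4 + 0.2*-6.0 = 1.2
Step 3: y^k = 1.2, reduced costs: (9.8, -4.2)
  x^k = (0.0, 3.0), subgradient = b - a^T x = -6.0
  y^{k+1} = 1.2 + 0.2*-6.0 = -0.0
Step 4: y^k = -0.0, reduced costs: (11.0, 3.0)
  x^k = (0.0, 0.0), subgradient = b - a^T x = 12.0
  y^{k+1} = -0.0 + 0.2*12.0 = 2.4
Dual objective at y_4 = 2.4: reduced costs (8.6, -11.4), box minimizer x = (0.0, 3.0)
g(y_4) = b*y + (c1 - a1*y)*x1 + (c2 - a2*y)*x2 = 12*2.4 + 8.6*0.0 + (-11.4)*3.0 = 28.8 + 0.0 - 34.2 = -5.4


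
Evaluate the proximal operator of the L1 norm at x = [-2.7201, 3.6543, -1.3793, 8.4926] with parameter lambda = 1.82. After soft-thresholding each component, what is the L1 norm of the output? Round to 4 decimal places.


Soft-thresholding with lambda = 1.82:
prox(-2.7201) = sign(-2.7201)*max(|-2.7201| - 1.82, 0) = -0.9001
prox(3.6543) = sign(3.6543)*max(|3.6543| - 1.82, 0) = 1.8343
prox(-1.3793) = sign(-1.3793)*max(|-1.3793| - 1.82, 0) = 0.0
prox(8.4926) = sign(8.4926)*max(|8.4926| - 1.82, 0) = 6.6726
prox(x) = [-0.9001, 1.8343, 0.0, 6.6726]
||prox(x)||_1 = 0.9001 + 1.8343 + 0.0 + 6.6726 = 9.407


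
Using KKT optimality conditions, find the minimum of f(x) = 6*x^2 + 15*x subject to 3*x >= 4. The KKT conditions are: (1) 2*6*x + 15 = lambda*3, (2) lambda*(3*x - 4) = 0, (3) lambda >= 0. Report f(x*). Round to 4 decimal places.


Step 1: Try lambda = 0 (constraint inactive).
x_unc = -15/(2*6) = -1.25
Check: 3*-1.25 = -3.75 < 4 -- violated!
Step 2: Constraint must be active: 3*x = 4
x* = 4/3 = 1.3333 (rounded; the exact value 4/3 is used below)
lambda = (2*6*(4/3) + 15)/3 = 10.3333
Step 3: Compute optimal value.
f(x*) = 6*(4/3)^2 + 15*(4/3) = 30.6667


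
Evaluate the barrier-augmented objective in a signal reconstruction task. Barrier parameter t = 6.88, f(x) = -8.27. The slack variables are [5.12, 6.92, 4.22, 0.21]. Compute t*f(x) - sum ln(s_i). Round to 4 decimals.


Step 1: Compute log-barrier.
ln values: [1.6332, 1.9344, 1.4398, -1.5606]
phi = -(1.6332 + 1.9344 + 1.4398 - 1.5606) = -3.4468
Step 2: Compute augmented objective.
t*f(x) = 6.88*-8.27 = -56.8976
Total = -56.8976 - 3.4468 = -60.3444


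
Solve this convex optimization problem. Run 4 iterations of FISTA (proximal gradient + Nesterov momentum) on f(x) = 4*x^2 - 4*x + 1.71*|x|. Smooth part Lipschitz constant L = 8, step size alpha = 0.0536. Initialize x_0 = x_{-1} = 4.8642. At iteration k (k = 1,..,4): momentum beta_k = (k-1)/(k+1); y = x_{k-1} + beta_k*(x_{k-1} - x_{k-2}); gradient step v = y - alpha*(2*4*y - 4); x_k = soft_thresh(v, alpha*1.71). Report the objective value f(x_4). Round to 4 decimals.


FISTA on f(x) = 4*x^2 - 4*x + 1.71*|x|
L = 8, alpha = 0.0536
Iteration 1: beta = 0.0, y = 4.8642 + 0.0*(4.8642 - 4.8642) = 4.8642
  grad(y) = 34.9136, v = y - alpha*grad = 2.9928
  prox(v) = soft_thresh(2.9928, 0.0917) = 2.9012
Iteration 2: beta = 0.3333, y = 2.9012 + 0.3333*(2.9012 - 4.8642) = 2.2468
  grad(y) = 13.9747, v = y - alpha*grad = 1.4978
  prox(v) = soft_thresh(1.4978, 0.0917) = 1.4061
Iteration 3: beta = 0.5, y = 1.4061 + 0.5*(1.4061 - 2.9012) = 0.6586
  grad(y) = 1.2689, v = y - alpha*grad = 0.5906
  prox(v) = soft_thresh(0.5906, 0.0917) = 0.4989
Iteration 4: beta = 0.6, y = 0.4989 + 0.6*(0.4989 - 1.4061) = -0.0454
  grad(y) = -4.363, v = y - alpha*grad = 0.1885
  prox(v) = soft_thresh(0.1885, 0.0917) = 0.0968
f(x_4) = 4*0.0968^2 - 4*0.0968 + 1.71*|0.0968| = -0.1842


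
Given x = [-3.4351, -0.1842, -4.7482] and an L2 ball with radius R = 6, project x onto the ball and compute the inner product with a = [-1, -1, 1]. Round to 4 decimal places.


Step 1: Compute ||x|| (intermediates to 6 decimals).
||x|| = sqrt((-3.4351)^2 + (-0.1842)^2 + (-4.7482)^2) = 5.863382
Step 2: Project.
Since ||x|| <= R, proj = x (no scaling needed).
proj(x) = [-3.4351, -0.1842, -4.7482]
Step 3: Dot product.
a^T * proj(x) = -1*(-3.4351) - 1*(-0.1842) + 1*(-4.7482) = -1.1289


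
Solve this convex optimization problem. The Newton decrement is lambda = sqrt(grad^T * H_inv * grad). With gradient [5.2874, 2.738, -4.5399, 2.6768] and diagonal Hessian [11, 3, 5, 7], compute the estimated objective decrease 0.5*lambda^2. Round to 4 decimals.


Step 1: H is diagonal, so H^(-1) * g = [0.4807, 0.9127, -0.908, 0.3824].
Step 2: g^T H^(-1) g = sum_i g_i^2 / H_ii
  = (5.2874)^2/11 + (2.738)^2/3 + (-4.5399)^2/5 + (2.6768)^2/7
  = 2.5415 + 2.4989 + 4.1221 + 1.0236 = 10.1861
Step 3: Objective decrease = 0.5 * g^T H^(-1) g = 5.0931


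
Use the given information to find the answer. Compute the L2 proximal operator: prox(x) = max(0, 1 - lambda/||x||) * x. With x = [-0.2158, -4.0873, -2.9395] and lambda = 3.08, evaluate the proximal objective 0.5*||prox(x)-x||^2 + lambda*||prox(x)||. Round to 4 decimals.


Step 1: Compute ||x||.
||x|| = 5.0392
Step 2: Compute scaling factor.
scale = max(0, 1 - 3.08/5.0392) = 0.3888
Step 3: prox(x) = [-0.0839, -1.5891, -1.1428]
||prox(x)|| = 1.9592
Step 4: Proximal objective.
0.5*||prox-x||^2 = 4.7432
lambda*||prox|| = 6.0343
Total = 10.7774


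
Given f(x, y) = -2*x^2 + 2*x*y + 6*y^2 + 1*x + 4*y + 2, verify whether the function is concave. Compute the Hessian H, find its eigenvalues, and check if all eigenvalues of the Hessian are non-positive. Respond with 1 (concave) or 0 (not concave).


The Hessian of f(x,y) = -2*x^2 + 2*x*y + 6*y^2 + 1*x + 4*y + 2 is:
H = [[-4, 2], [2, 12]]
Trace = -4 + 12 = 8
Determinant = -4*12 - (2)^2 = -52
Discriminant = (8)^2 - 4*-52 = 272.0
Eigenvalues: lambda_1 = -4.2462, lambda_2 = 12.2462
The function is not concave.

0


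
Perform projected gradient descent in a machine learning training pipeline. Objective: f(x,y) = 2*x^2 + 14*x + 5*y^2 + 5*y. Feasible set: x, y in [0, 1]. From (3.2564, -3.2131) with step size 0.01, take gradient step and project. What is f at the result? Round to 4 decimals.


Step 1: Compute gradient at (3.2564, -3.2131).
grad_x = 2*2*3.2564 + 14 = 27.0256
grad_y = 2*5*-3.2131 + 5 = -27.131
Step 2: Gradient step.
x_raw = 3.2564 - 0.01*27.0256 = 2.9861
y_raw = -3.2131 - 0.01*-27.131 = -2.9418
Step 3: Project onto [0, 1].
x_proj = clip(2.9861) = 1.0
y_proj = clip(-2.9418) = 0.0
Step 4: Evaluate f.
f(1.0, 0.0) = 16.0


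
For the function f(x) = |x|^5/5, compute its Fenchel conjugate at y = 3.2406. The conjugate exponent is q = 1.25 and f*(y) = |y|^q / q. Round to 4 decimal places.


The conjugate exponent q satisfies 1/p + 1/q = 1.
p = 5, so q = 5/(5 - 1) = 1.25
|y|^q = 3.2406^1.25 = 4.3479
f*(3.2406) = 4.3479 / 1.25 = 3.4783


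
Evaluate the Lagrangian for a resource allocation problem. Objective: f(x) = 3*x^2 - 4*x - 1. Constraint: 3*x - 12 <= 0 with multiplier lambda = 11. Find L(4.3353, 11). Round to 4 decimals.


Step 1: Evaluate f(x).
f(4.3353) = 3*4.3353^2 - 4*4.3353 - 1 = 38.0433
Step 2: Evaluate g(x).
g(4.3353) = 3*4.3353 - 12 = 1.0059
Step 3: Compute Lagrangian.
L = 38.0433 + 11*1.0059 = 49.1082


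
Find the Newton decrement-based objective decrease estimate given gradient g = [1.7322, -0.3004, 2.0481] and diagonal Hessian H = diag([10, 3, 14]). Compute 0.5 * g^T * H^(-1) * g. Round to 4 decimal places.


Step 1: H is diagonal, so H^(-1) * g = [0.1732, -0.1001, 0.1463].
Step 2: g^T H^(-1) g = sum_i g_i^2 / H_ii
  = (1.7322)^2/10 + (-0.3004)^2/3 + (2.0481)^2/14
  = 0.3001 + 0.0301 + 0.2996 = 0.6298
Step 3: Objective decrease = 0.5 * g^T H^(-1) g = 0.3149


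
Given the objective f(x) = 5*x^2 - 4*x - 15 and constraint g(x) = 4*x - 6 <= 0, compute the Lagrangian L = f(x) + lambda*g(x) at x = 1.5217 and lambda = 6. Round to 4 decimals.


Step 1: Evaluate f(x).
f(1.5217) = 5*1.5217^2 - 4*1.5217 - 15 = -9.5089
Step 2: Evaluate g(x).
g(1.5217) = 4*1.5217 - 6 = 0.0868
Step 3: Compute Lagrangian.
L = -9.5089 + 6*0.0868 = -8.9881


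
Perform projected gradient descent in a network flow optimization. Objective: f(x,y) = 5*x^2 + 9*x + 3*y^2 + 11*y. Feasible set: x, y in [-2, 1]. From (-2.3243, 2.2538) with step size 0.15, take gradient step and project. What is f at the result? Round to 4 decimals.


Step 1: Compute gradient at (-2.3243, 2.2538).
grad_x = 2*5*-2.3243 + 9 = -14.243
grad_y = 2*3*2.2538 + 11 = 24.5228
Step 2: Gradient step.
x_raw = -2.3243 - 0.15*-14.243 = -0.1879
y_raw = 2.2538 - 0.15*24.5228 = -1.4246
Step 3: Project onto [-2, 1].
x_proj = clip(-0.1879) = -0.1879
y_proj = clip(-1.4246) = -1.4246
Step 4: Evaluate f.
f(-0.1879, -1.4246) = -11.0964


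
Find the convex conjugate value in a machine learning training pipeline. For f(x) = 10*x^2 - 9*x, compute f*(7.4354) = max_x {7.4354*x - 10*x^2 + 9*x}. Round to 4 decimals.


f*(y) = sup_x {y*x - a*x^2 - b*x} = sup_x {(y-b)*x - a*x^2}
FOC: (y - b) - 2a*x = 0 => x* = (y - b)/(2a)
x* = (7.4354 + 9)/(2*10) = 0.8218
f*(7.4354) = (y-b)^2/(4a) = (7.4354 + 9)^2/(4*10)
= 270.1224/40 = 6.7531


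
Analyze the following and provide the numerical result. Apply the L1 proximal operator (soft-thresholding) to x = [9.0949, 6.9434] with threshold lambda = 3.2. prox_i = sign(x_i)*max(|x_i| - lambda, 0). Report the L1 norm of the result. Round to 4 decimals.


Soft-thresholding with lambda = 3.2:
prox(9.0949) = sign(9.0949)*max(|9.0949| - 3.2, 0) = 5.8949
prox(6.9434) = sign(6.9434)*max(|6.9434| - 3.2, 0) = 3.7434
prox(x) = [5.8949, 3.7434]
||prox(x)||_1 = 5.8949 + 3.7434 = 9.6383


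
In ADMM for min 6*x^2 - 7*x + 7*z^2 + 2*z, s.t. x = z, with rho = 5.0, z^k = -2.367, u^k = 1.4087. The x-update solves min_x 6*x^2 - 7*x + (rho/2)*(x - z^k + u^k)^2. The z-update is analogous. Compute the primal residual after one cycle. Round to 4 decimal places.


ADMM iteration with rho = 5.0, z^k = -2.367, u^k = 1.4087
Step 1: x-update.
Minimize 6*x^2 - 7*x + (5.0/2)*(x + 2.367 + 1.4087)^2
FOC: (2*6 + 5.0)*x = 7 + 5.0*(-2.367 - 1.4087)
x^{k+1} = -0.6987
Step 2: z-update.
Minimize 7*z^2 + 2*z + (5.0/2)*(-0.6987 - z + 1.4087)^2
FOC: (2*7 + 5.0)*z = -2 + 5.0*(-0.6987 + 1.4087)
z^{k+1} = 0.0816
Step 3: u-update.
u^{k+1} = 1.4087 - 0.6987 - 0.0816 = 0.6284
Step 4: Primal residual = |-0.6987 - 0.0816| = 0.7803


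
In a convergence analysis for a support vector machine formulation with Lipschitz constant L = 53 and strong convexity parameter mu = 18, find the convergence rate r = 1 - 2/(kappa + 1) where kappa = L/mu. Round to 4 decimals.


Step 1: Compute the condition number.
kappa = L/mu = 53/18 = 2.9444
Step 2: Compute the convergence rate.
r = 1 - 2/(kappa + 1) = 1 - 2*mu/(L + mu) = (L - mu)/(L + mu) = 35/71 = 0.493


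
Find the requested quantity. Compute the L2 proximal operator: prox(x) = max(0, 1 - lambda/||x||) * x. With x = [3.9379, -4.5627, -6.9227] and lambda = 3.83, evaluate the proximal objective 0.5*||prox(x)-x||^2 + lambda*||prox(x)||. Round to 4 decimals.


Step 1: Compute ||x||.
||x|| = 9.1787
Step 2: Compute scaling factor.
scale = max(0, 1 - 3.83/9.1787) = 0.5827
Step 3: prox(x) = [2.2947, -2.6588, -4.0341]
||prox(x)|| = 5.3487
Step 4: Proximal objective.
0.5*||prox-x||^2 = 7.3345
lambda*||prox|| = 20.4855
Total = 27.8201


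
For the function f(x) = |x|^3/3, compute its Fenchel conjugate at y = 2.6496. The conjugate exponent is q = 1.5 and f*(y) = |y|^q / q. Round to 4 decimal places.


The conjugate exponent q satisfies 1/p + 1/q = 1.
p = 3, so q = 3/(3 - 1) = 1.5
|y|^q = 2.6496^1.5 = 4.3129
f*(2.6496) = 4.3129 / 1.5 = 2.8753


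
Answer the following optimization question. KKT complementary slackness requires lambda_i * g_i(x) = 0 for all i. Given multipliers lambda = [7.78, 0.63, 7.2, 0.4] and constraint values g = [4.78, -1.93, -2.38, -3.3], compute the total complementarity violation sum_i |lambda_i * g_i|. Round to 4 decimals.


KKT complementary slackness check:
lambda_1 * g_1 = 7.78 * 4.78 = 37.1884
lambda_2 * g_2 = 0.63 * -1.93 = -1.2159
lambda_3 * g_3 = 7.2 * -2.38 = -17.136
lambda_4 * g_4 = 0.4 * -3.3 = -1.32
Total violation = 37.1884 + 1.2159 + 17.136 + 1.32 = 56.8603


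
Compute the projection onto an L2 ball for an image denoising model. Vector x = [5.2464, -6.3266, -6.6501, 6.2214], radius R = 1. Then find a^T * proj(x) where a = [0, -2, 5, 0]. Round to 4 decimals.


Step 1: Compute ||x|| (intermediates to 6 decimals).
||x|| = sqrt(5.2464^2 + (-6.3266)^2 + (-6.6501)^2 + 6.2214^2) = 12.267038
Step 2: Project.
Since ||x|| > R, scale = R/||x|| = 1/12.267038 = 0.081519, proj(x) = scale * x
proj(x) = [0.427681, -0.515738, -0.54211, 0.507162]
Step 3: Dot product.
a^T * proj(x) = 0*0.427681 - 2*(-0.515738) + 5*(-0.54211) + 0*0.507162 = -1.6791


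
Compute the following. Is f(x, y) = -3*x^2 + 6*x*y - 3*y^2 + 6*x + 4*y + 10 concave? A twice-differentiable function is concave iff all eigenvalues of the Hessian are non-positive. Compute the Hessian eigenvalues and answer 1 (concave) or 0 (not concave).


The Hessian of f(x,y) = -3*x^2 + 6*x*y - 3*y^2 + 6*x + 4*y + 10 is:
H = [[-6, 6], [6, -6]]
Trace = -6 - 6 = -12
Determinant = -6*-6 - (6)^2 = 0
Discriminant = (-12)^2 - 4*0 = 144.0
Eigenvalues: lambda_1 = -12.0, lambda_2 = 0.0
The function is concave.

1


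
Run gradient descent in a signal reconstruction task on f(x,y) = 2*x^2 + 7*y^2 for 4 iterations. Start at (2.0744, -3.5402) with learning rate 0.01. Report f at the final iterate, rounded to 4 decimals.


Gradient descent on f(x,y) = 2*x^2 + 7*y^2.
Starting point: (2.0744, -3.5402), alpha = 0.01
Step 1: grad_x = 2*2*2.0744 = 8.2976, grad_y = 2*7*-3.5402 = -49.5628
  x_1 = 2.0744 - 0.01*8.2976 = 1.9914
  y_1 = -3.5402 - 0.01*-49.5628 = -3.0446
Step 2: grad_x = 2*2*1.9914 = 7.9657, grad_y = 2*7*-3.0446 = -42.624
  x_2 = 1.9914 - 0.01*7.9657 = 1.9118
  y_2 = -3.0446 - 0.01*-42.624 = -2.6183
Step 3: grad_x = 2*2*1.9118 = 7.6471, grad_y = 2*7*-2.6183 = -36.6566
  x_3 = 1.9118 - 0.01*7.6471 = 1.8353
  y_3 = -2.6183 - 0.01*-36.6566 = -2.2518
Step 4: grad_x = 2*2*1.8353 = 7.3412, grad_y = 2*7*-2.2518 = -31.5247
  x_4 = 1.8353 - 0.01*7.3412 = 1.7619
  y_4 = -2.2518 - 0.01*-31.5247 = -1.9365
f(1.7619, -1.9365) = 2*1.7619^2 + 7*(-1.9365)^2 = 32.4592


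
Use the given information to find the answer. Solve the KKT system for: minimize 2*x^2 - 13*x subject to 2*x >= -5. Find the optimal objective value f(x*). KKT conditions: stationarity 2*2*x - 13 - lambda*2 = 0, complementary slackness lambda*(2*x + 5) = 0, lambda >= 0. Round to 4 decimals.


Step 1: Try lambda = 0 (constraint inactive).
Stationarity: 2*2*x - 13 = 0
x* = 13/(2*2) = 3.25
Check constraint: 2*3.25 = 6.5 >= -5 -- satisfied.
Step 2: Compute optimal value.
f(x*) = 2*3.25^2 - 13*3.25 = -21.125


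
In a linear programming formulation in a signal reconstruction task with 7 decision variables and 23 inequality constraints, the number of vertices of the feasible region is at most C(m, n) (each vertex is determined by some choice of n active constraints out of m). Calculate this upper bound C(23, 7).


Each vertex corresponds to some choice of n active constraints out of m, so the number of vertices is at most C(m, n) = m! / (n!(m-n)!).
m = 23, n = 7
Numerator: 23 * 22 * 21 * 20 * 19 * 18 * 17
Denominator: 7! = 5040
C(23, 7) = 245157


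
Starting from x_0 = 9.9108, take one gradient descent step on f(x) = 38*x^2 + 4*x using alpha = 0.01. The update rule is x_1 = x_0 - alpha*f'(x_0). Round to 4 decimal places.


We compute the gradient at x_0 and apply the update.
f'(x) = 76*x + 4
f'(9.9108) = 76*9.9108 + 4 = 757.2208
x_1 = 9.9108 - 0.01*757.2208 = 2.3386


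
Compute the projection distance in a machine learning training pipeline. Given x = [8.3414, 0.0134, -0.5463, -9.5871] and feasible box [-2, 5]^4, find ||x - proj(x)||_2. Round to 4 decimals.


Project each component onto [-2, 5].
clip(8.3414) = 5.0, clip(0.0134) = 0.0134, clip(-0.5463) = -0.5463, clip(-9.5871) = -2.0
Projection = [5.0, 0.0134, -0.5463, -2.0]
Squared diffs: [11.165, 0.0, 0.0, 57.5641]
Distance = sqrt(68.7291) = 8.2903


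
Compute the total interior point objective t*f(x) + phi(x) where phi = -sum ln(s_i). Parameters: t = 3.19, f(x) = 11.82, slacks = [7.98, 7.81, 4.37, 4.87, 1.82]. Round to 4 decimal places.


Step 1: Compute log-barrier.
ln values: [2.0769, 2.0554, 1.4748, 1.5831, 0.5988]
phi = -(2.0769 + 2.0554 + 1.4748 + 1.5831 + 0.5988) = -7.789
Step 2: Compute augmented objective.
t*f(x) = 3.19*11.82 = 37.7058
Total = 37.7058 - 7.789 = 29.9168


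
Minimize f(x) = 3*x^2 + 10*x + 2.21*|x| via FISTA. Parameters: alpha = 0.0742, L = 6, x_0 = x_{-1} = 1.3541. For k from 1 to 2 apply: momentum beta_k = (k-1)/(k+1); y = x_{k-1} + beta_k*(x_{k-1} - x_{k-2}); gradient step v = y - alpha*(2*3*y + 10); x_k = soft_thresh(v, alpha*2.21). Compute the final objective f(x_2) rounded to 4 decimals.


FISTA on f(x) = 3*x^2 + 10*x + 2.21*|x|
L = 6, alpha = 0.0742
Iteration 1: beta = 0.0, y = 1.3541 + 0.0*(1.3541 - 1.3541) = 1.3541
  grad(y) = 18.1246, v = y - alpha*grad = 0.0093
  prox(v) = soft_thresh(0.0093, 0.164) = 0.0
Iteration 2: beta = 0.3333, y = 0.0 + 0.3333*(0.0 - 1.3541) = -0.4514
  grad(y) = 7.2918, v = y - alpha*grad = -0.9924
  prox(v) = soft_thresh(-0.9924, 0.164) = -0.8284
f(x_2) = 3*(-0.8284)^2 + 10*(-0.8284) + 2.21*|-0.8284| = -4.3946


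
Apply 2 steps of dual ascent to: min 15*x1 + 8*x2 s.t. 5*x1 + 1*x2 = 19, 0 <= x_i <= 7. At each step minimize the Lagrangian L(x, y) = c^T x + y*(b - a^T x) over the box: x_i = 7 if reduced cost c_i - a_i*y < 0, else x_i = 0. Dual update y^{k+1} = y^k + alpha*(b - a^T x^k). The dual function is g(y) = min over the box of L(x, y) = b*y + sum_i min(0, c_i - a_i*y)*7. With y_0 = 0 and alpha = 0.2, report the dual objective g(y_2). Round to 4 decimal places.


Dual ascent for LP: min 15*x1 + 8*x2, 5*x1 + 1*x2 = 19, 0 <= x_i <= 7
Step 1: y^k = 0.0, reduced costs: (15.0, 8.0)
  x^k = (0.0, 0.0), subgradient = b - a^T x = 19.0
  y^{k+1} = 0.0 + 0.2*19.0 = 3.8
Step 2: y^k = 3.8, reduced costs: (-4.0, 4.2)
  x^k = (7.0, 0.0), subgradient = b - a^T x = -16.0
  y^{k+1} = 3.8 + 0.2*-16.0 = 0.6
Dual objective at y_2 = 0.6: reduced costs (12.0, 7.4), box minimizer x = (0.0, 0.0)
g(y_2) = b*y + (c1 - a1*y)*x1 + (c2 - a2*y)*x2 = 19*0.6 + 12.0*0.0 + 7.4*0.0 = 11.4 + 0.0 + 0.0 = 11.4


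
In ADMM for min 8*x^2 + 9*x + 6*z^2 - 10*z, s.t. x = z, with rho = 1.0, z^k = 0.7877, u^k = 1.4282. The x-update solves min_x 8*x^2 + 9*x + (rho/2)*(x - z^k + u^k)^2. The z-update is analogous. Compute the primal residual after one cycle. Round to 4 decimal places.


ADMM iteration with rho = 1.0, z^k = 0.7877, u^k = 1.4282
Step 1: x-update.
Minimize 8*x^2 + 9*x + (1.0/2)*(x - 0.7877 + 1.4282)^2
FOC: (2*8 + 1.0)*x = -9 + 1.0*(0.7877 - 1.4282)
x^{k+1} = -0.5671
Step 2: z-update.
Minimize 6*z^2 - 10*z + (1.0/2)*(-0.5671 - z + 1.4282)^2
FOC: (2*6 + 1.0)*z = 10 + 1.0*(-0.5671 + 1.4282)
z^{k+1} = 0.8355
Step 3: u-update.
u^{k+1} = 1.4282 - 0.5671 - 0.8355 = 0.0256
Step 4: Primal residual = |-0.5671 - 0.8355| = 1.4026


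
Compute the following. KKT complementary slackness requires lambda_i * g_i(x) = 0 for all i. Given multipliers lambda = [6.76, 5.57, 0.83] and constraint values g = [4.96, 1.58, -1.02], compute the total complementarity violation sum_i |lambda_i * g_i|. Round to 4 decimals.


KKT complementary slackness check:
lambda_1 * g_1 = 6.76 * 4.96 = 33.5296
lambda_2 * g_2 = 5.57 * 1.58 = 8.8006
lambda_3 * g_3 = 0.83 * -1.02 = -0.8466
Total violation = 33.5296 + 8.8006 + 0.8466 = 43.1768


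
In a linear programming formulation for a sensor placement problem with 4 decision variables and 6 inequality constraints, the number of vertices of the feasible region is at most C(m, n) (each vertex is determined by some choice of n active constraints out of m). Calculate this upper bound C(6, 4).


Each vertex corresponds to some choice of n active constraints out of m, so the number of vertices is at most C(m, n) = m! / (n!(m-n)!).
m = 6, n = 4
Numerator: 6 * 5 * 4 * 3
Denominator: 4! = 24
C(6, 4) = 15


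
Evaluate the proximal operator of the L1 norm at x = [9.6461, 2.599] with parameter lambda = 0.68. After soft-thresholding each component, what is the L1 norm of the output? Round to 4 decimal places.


Soft-thresholding with lambda = 0.68:
prox(9.6461) = sign(9.6461)*max(|9.6461| - 0.68, 0) = 8.9661
prox(2.599) = sign(2.599)*max(|2.599| - 0.68, 0) = 1.919
prox(x) = [8.9661, 1.919]
||prox(x)||_1 = 8.9661 + 1.919 = 10.8851


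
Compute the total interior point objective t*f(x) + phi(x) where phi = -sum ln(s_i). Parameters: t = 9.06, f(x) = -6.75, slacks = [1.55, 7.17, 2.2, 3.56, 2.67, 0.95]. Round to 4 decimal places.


Step 1: Compute log-barrier.
ln values: [0.4383, 1.9699, 0.7885, 1.2698, 0.9821, -0.0513]
phi = -(0.4383 + 1.9699 + 0.7885 + 1.2698 + 0.9821 - 0.0513) = -5.3972
Step 2: Compute augmented objective.
t*f(x) = 9.06*-6.75 = -61.155
Total = -61.155 - 5.3972 = -66.5522


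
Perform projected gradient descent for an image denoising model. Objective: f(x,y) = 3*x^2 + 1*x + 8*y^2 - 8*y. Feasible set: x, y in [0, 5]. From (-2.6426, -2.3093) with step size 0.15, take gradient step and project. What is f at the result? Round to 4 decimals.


Step 1: Compute gradient at (-2.6426, -2.3093).
grad_x = 2*3*-2.6426 + 1 = -14.8556
grad_y = 2*8*-2.3093 - 8 = -44.9488
Step 2: Gradient step.
x_raw = -2.6426 - 0.15*-14.8556 = -0.4143
y_raw = -2.3093 - 0.15*-44.9488 = 4.433
Step 3: Project onto [0, 5].
x_proj = clip(-0.4143) = 0.0
y_proj = clip(4.433) = 4.433
Step 4: Evaluate f.
f(0.0, 4.433) = 121.7492


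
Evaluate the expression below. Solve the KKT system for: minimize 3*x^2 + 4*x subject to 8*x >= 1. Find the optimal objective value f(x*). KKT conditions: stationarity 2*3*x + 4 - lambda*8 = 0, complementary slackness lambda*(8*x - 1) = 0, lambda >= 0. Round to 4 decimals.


Step 1: Try lambda = 0 (constraint inactive).
x_unc = -4/(2*3) = -0.6667
Check: 8*-0.6667 = -5.3336 < 1 -- violated!
Step 2: Constraint must be active: 8*x = 1
x* = 1/8 = 0.125
lambda = (2*3*0.125 + 4)/8 = 0.5938
Step 3: Compute optimal value.
f(x*) = 3*0.125^2 + 4*0.125 = 0.5469


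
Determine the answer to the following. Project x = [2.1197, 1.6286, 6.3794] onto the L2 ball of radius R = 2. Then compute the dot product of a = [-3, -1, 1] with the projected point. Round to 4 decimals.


Step 1: Compute ||x|| (intermediates to 6 decimals).
||x|| = sqrt(2.1197^2 + 1.6286^2 + 6.3794^2) = 6.916806
Step 2: Project.
Since ||x|| > R, scale = R/||x|| = 2/6.916806 = 0.289151, proj(x) = scale * x
proj(x) = [0.612913, 0.470911, 1.84461]
Step 3: Dot product.
a^T * proj(x) = -3*0.612913 - 1*0.470911 + 1*1.84461 = -0.465


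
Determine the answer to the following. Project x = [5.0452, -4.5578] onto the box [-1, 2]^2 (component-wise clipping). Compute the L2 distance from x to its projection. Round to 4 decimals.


Project each component onto [-1, 2].
clip(5.0452) = 2.0, clip(-4.5578) = -1.0
Projection = [2.0, -1.0]
Squared diffs: [9.2732, 12.6579]
Distance = sqrt(21.9311) = 4.6831


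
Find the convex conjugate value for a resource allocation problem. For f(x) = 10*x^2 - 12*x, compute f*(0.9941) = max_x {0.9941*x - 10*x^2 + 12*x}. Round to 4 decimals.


f*(y) = sup_x {y*x - a*x^2 - b*x} = sup_x {(y-b)*x - a*x^2}
FOC: (y - b) - 2a*x = 0 => x* = (y - b)/(2a)
x* = (0.9941 + 12)/(2*10) = 0.6497
f*(0.9941) = (y-b)^2/(4a) = (0.9941 + 12)^2/(4*10)
= 168.8466/40 = 4.2212


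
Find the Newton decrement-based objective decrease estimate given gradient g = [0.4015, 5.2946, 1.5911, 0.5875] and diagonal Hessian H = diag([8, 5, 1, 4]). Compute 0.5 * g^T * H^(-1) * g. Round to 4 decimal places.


Step 1: H is diagonal, so H^(-1) * g = [0.0502, 1.0589, 1.5911, 0.1469].
Step 2: g^T H^(-1) g = sum_i g_i^2 / H_ii
  = (0.4015)^2/8 + (5.2946)^2/5 + (1.5911)^2/1 + (0.5875)^2/4
  = 0.0202 + 5.6066 + 2.5316 + 0.0863 = 8.2446
Step 3: Objective decrease = 0.5 * g^T H^(-1) g = 4.1223


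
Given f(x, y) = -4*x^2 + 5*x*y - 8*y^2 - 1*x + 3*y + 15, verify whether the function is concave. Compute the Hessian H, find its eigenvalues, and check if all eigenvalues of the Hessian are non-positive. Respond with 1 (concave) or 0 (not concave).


The Hessian of f(x,y) = -4*x^2 + 5*x*y - 8*y^2 - 1*x + 3*y + 15 is:
H = [[-8, 5], [5, -16]]
Trace = -8 - 16 = -24
Determinant = -8*-16 - (5)^2 = 103
Discriminant = (-24)^2 - 4*103 = 164.0
Eigenvalues: lambda_1 = -18.4031, lambda_2 = -5.5969
The function is concave.

1


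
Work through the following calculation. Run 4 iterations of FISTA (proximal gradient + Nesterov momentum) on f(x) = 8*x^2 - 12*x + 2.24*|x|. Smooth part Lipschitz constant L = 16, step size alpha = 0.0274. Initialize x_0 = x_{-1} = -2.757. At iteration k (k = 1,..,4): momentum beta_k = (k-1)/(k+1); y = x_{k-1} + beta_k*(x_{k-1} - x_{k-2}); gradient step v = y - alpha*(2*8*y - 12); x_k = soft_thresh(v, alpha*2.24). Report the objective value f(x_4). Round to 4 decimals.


FISTA on f(x) = 8*x^2 - 12*x + 2.24*|x|
L = 16, alpha = 0.0274
Iteration 1: beta = 0.0, y = -2.757 + 0.0*(-2.757 + 2.757) = -2.757
  grad(y) = -56.112, v = y - alpha*grad = -1.2195
  prox(v) = soft_thresh(-1.2195, 0.0614) = -1.1582
Iteration 2: beta = 0.3333, y = -1.1582 + 0.3333*(-1.1582 + 2.757) = -0.6252
  grad(y) = -22.0033, v = y - alpha*grad = -0.0223
  prox(v) = soft_thresh(-0.0223, 0.0614) = 0.0
Iteration 3: beta = 0.5, y = 0.0 + 0.5*(0.0 + 1.1582) = 0.5791
  grad(y) = -2.7348, v = y - alpha*grad = 0.654
  prox(v) = soft_thresh(0.654, 0.0614) = 0.5926
Iteration 4: beta = 0.6, y = 0.5926 + 0.6*(0.5926 - 0.0) = 0.9482
  grad(y) = 3.1714, v = y - alpha*grad = 0.8613
  prox(v) = soft_thresh(0.8613, 0.0614) = 0.7999
f(x_4) = 8*0.7999^2 - 12*0.7999 + 2.24*|0.7999| = -2.6882


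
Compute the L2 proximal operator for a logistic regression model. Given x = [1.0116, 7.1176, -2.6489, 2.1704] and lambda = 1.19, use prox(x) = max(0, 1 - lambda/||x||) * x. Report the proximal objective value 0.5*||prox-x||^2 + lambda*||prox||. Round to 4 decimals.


Step 1: Compute ||x||.
||x|| = 7.9631
Step 2: Compute scaling factor.
scale = max(0, 1 - 1.19/7.9631) = 0.8506
Step 3: prox(x) = [0.8604, 6.054, -2.253, 1.8461]
||prox(x)|| = 6.7731
Step 4: Proximal objective.
0.5*||prox-x||^2 = 0.7081
lambda*||prox|| = 8.06
Total = 8.768


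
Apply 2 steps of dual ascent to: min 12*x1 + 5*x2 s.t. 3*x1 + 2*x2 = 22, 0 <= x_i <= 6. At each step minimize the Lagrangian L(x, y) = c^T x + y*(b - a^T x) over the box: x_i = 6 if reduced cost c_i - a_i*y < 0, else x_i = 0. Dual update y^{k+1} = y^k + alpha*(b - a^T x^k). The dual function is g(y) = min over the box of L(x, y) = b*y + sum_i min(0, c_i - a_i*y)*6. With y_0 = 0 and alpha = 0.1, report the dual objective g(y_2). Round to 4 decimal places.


Dual ascent for LP: min 12*x1 + 5*x2, 3*x1 + 2*x2 = 22, 0 <= x_i <= 6
Step 1: y^k = 0.0, reduced costs: (12.0, 5.0)
  x^k = (0.0, 0.0), subgradient = b - a^T x = 22.0
  y^{k+1} = 0.0 + 0.1*22.0 = 2.2
Step 2: y^k = 2.2, reduced costs: (5.4, 0.6)
  x^k = (0.0, 0.0), subgradient = b - a^T x = 22.0
  y^{k+1} = 2.2 + 0.1*22.0 = 4.4
Dual objective at y_2 = 4.4: reduced costs (-1.2, -3.8), box minimizer x = (6.0, 6.0)
g(y_2) = b*y + (c1 - a1*y)*x1 + (c2 - a2*y)*x2 = 22*4.4 + (-1.2)*6.0 + (-3.8)*6.0 = 96.8 - 7.2 - 22.8 = 66.8


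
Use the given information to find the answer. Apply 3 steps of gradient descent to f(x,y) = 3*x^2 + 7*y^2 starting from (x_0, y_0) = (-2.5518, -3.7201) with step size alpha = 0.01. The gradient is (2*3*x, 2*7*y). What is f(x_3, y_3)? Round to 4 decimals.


Gradient descent on f(x,y) = 3*x^2 + 7*y^2.
Starting point: (-2.5518, -3.7201), alpha = 0.01
Step 1: grad_x = 2*3*-2.5518 = -15.3108, grad_y = 2*7*-3.7201 = -52.0814
  x_1 = -2.5518 - 0.01*-15.3108 = -2.3987
  y_1 = -3.7201 - 0.01*-52.0814 = -3.1993
Step 2: grad_x = 2*3*-2.3987 = -14.3922, grad_y = 2*7*-3.1993 = -44.79
  x_2 = -2.3987 - 0.01*-14.3922 = -2.2548
  y_2 = -3.1993 - 0.01*-44.79 = -2.7514
Step 3: grad_x = 2*3*-2.2548 = -13.5286, grad_y = 2*7*-2.7514 = -38.5194
  x_3 = -2.2548 - 0.01*-13.5286 = -2.1195
  y_3 = -2.7514 - 0.01*-38.5194 = -2.3662
f(-2.1195, -2.3662) = 3*(-2.1195)^2 + 7*(-2.3662)^2 = 52.6687


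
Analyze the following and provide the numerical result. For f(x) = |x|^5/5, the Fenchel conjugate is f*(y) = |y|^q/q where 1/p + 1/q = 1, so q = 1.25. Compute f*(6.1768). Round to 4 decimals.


The conjugate exponent q satisfies 1/p + 1/q = 1.
p = 5, so q = 5/(5 - 1) = 1.25
|y|^q = 6.1768^1.25 = 9.7377
f*(6.1768) = 9.7377 / 1.25 = 7.7901


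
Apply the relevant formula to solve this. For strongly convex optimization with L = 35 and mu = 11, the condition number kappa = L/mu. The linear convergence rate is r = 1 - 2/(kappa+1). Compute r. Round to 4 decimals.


Step 1: Compute the condition number.
kappa = L/mu = 35/11 = 3.1818
Step 2: Compute the convergence rate.
r = 1 - 2/(kappa + 1) = 1 - 2*mu/(L + mu) = (L - mu)/(L + mu) = 24/46 = 0.5217


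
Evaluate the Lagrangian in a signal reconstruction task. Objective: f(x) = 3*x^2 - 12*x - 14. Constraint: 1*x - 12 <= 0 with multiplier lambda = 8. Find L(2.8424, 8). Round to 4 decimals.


Step 1: Evaluate f(x).
f(2.8424) = 3*2.8424^2 - 12*2.8424 - 14 = -23.8711
Step 2: Evaluate g(x).
g(2.8424) = 1*2.8424 - 12 = -9.1576
Step 3: Compute Lagrangian.
L = -23.8711 + 8*-9.1576 = -97.1319


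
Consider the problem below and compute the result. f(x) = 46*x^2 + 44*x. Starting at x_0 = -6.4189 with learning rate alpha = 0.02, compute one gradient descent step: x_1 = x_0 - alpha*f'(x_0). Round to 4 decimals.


We compute the gradient at x_0 and apply the update.
f'(x) = 92*x + 44
f'(-6.4189) = 92*-6.4189 + 44 = -546.5388
x_1 = -6.4189 - 0.02*-546.5388 = 4.5119


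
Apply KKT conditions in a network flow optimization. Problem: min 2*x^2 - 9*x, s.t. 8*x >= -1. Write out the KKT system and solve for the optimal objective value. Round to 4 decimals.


Step 1: Try lambda = 0 (constraint inactive).
Stationarity: 2*2*x - 9 = 0
x* = 9/(2*2) = 2.25
Check constraint: 8*2.25 = 18.0 >= -1 -- satisfied.
Step 2: Compute optimal value.
f(x*) = 2*2.25^2 - 9*2.25 = -10.125


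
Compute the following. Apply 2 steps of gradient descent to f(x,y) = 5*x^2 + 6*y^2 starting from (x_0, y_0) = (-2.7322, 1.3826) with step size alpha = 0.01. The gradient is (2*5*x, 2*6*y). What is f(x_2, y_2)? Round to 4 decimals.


Gradient descent on f(x,y) = 5*x^2 + 6*y^2.
Starting point: (-2.7322, 1.3826), alpha = 0.01
Step 1: grad_x = 2*5*-2.7322 = -27.322, grad_y = 2*6*1.3826 = 16.5912
  x_1 = -2.7322 - 0.01*-27.322 = -2.459
  y_1 = 1.3826 - 0.01*16.5912 = 1.2167
Step 2: grad_x = 2*5*-2.459 = -24.5898, grad_y = 2*6*1.2167 = 14.6003
  x_2 = -2.459 - 0.01*-24.5898 = -2.2131
  y_2 = 1.2167 - 0.01*14.6003 = 1.0707
f(-2.2131, 1.0707) = 5*(-2.2131)^2 + 6*1.0707^2 = 31.3669


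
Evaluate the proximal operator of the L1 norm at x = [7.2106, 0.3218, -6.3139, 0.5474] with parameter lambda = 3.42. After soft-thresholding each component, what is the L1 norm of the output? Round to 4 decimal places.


Soft-thresholding with lambda = 3.42:
prox(7.2106) = sign(7.2106)*max(|7.2106| - 3.42, 0) = 3.7906
prox(0.3218) = sign(0.3218)*max(|0.3218| - 3.42, 0) = 0.0
prox(-6.3139) = sign(-6.3139)*max(|-6.3139| - 3.42, 0) = -2.8939
prox(0.5474) = sign(0.5474)*max(|0.5474| - 3.42, 0) = 0.0
prox(x) = [3.7906, 0.0, -2.8939, 0.0]
||prox(x)||_1 = 3.7906 + 0.0 + 2.8939 + 0.0 = 6.6845


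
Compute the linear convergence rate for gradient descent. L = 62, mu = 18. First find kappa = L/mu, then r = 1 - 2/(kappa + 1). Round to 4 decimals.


Step 1: Compute the condition number.
kappa = L/mu = 62/18 = 3.4444
Step 2: Compute the convergence rate.
r = 1 - 2/(kappa + 1) = 1 - 2*mu/(L + mu) = (L - mu)/(L + mu) = 44/80 = 0.55


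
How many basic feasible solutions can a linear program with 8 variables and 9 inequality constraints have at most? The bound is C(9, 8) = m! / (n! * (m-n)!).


Each vertex corresponds to some choice of n active constraints out of m, so the number of vertices is at most C(m, n) = m! / (n!(m-n)!).
m = 9, n = 8
Numerator: 9 * 8 * 7 * 6 * 5 * 4 * 3 * 2
Denominator: 8! = 40320
C(9, 8) = 9


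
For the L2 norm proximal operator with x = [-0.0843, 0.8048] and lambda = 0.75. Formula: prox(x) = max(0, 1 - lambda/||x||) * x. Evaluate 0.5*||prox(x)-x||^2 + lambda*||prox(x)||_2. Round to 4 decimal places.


Step 1: Compute ||x||.
||x|| = 0.8092
Step 2: Compute scaling factor.
scale = max(0, 1 - 0.75/0.8092) = 0.0732
Step 3: prox(x) = [-0.0062, 0.0589]
||prox(x)|| = 0.0592
Step 4: Proximal objective.
0.5*||prox-x||^2 = 0.2813
lambda*||prox|| = 0.0444
Total = 0.3257


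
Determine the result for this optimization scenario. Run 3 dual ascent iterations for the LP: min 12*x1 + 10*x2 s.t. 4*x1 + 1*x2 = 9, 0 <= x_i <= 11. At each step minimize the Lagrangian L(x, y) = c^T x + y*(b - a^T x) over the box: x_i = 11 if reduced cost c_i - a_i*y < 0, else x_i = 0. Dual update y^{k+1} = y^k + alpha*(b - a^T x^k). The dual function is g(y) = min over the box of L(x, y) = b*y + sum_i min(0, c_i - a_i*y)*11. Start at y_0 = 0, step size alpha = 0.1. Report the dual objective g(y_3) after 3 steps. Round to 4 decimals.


Dual ascent for LP: min 12*x1 + 10*x2, 4*x1 + 1*x2 = 9, 0 <= x_i <= 11
Step 1: y^k = 0.0, reduced costs: (12.0, 10.0)
  x^k = (0.0, 0.0), subgradient = b - a^T x = 9.0
  y^{k+1} = 0.0 + 0.1*9.0 = 0.9
Step 2: y^k = 0.9, reduced costs: (8.4, 9.1)
  x^k = (0.0, 0.0), subgradient = b - a^T x = 9.0
  y^{k+1} = 0.9 + 0.1*9.0 = 1.8
Step 3: y^k = 1.8, reduced costs: (4.8, 8.2)
  x^k = (0.0, 0.0), subgradient = b - a^T x = 9.0
  y^{k+1} = 1.8 + 0.1*9.0 = 2.7
Dual objective at y_3 = 2.7: reduced costs (1.2, 7.3), box minimizer x = (0.0, 0.0)
g(y_3) = b*y + (c1 - a1*y)*x1 + (c2 - a2*y)*x2 = 9*2.7 + 1.2*0.0 + 7.3*0.0 = 24.3 + 0.0 + 0.0 = 24.3
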